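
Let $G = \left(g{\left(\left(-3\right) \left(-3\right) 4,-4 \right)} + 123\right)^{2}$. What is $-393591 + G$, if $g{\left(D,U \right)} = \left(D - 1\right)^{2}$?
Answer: $1423513$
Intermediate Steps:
$g{\left(D,U \right)} = \left(-1 + D\right)^{2}$
$G = 1817104$ ($G = \left(\left(-1 + \left(-3\right) \left(-3\right) 4\right)^{2} + 123\right)^{2} = \left(\left(-1 + 9 \cdot 4\right)^{2} + 123\right)^{2} = \left(\left(-1 + 36\right)^{2} + 123\right)^{2} = \left(35^{2} + 123\right)^{2} = \left(1225 + 123\right)^{2} = 1348^{2} = 1817104$)
$-393591 + G = -393591 + 1817104 = 1423513$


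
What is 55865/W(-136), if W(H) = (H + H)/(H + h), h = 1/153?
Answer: 1162383055/41616 ≈ 27931.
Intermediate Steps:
h = 1/153 ≈ 0.0065359
W(H) = 2*H/(1/153 + H) (W(H) = (H + H)/(H + 1/153) = (2*H)/(1/153 + H) = 2*H/(1/153 + H))
55865/W(-136) = 55865/((306*(-136)/(1 + 153*(-136)))) = 55865/((306*(-136)/(1 - 20808))) = 55865/((306*(-136)/(-20807))) = 55865/((306*(-136)*(-1/20807))) = 55865/(41616/20807) = 55865*(20807/41616) = 1162383055/41616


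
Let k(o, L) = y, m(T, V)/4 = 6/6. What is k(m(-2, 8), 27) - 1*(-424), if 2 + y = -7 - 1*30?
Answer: 385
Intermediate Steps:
m(T, V) = 4 (m(T, V) = 4*(6/6) = 4*(6*(1/6)) = 4*1 = 4)
y = -39 (y = -2 + (-7 - 1*30) = -2 + (-7 - 30) = -2 - 37 = -39)
k(o, L) = -39
k(m(-2, 8), 27) - 1*(-424) = -39 - 1*(-424) = -39 + 424 = 385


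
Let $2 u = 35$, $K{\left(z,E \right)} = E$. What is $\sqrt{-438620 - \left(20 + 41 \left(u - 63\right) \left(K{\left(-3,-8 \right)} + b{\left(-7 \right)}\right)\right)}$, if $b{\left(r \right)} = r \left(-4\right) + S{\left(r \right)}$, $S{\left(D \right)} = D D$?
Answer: $\frac{i \sqrt{1239682}}{2} \approx 556.71 i$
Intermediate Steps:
$S{\left(D \right)} = D^{2}$
$u = \frac{35}{2}$ ($u = \frac{1}{2} \cdot 35 = \frac{35}{2} \approx 17.5$)
$b{\left(r \right)} = r^{2} - 4 r$ ($b{\left(r \right)} = r \left(-4\right) + r^{2} = - 4 r + r^{2} = r^{2} - 4 r$)
$\sqrt{-438620 - \left(20 + 41 \left(u - 63\right) \left(K{\left(-3,-8 \right)} + b{\left(-7 \right)}\right)\right)} = \sqrt{-438620 - \left(20 + 41 \left(\frac{35}{2} - 63\right) \left(-8 - 7 \left(-4 - 7\right)\right)\right)} = \sqrt{-438620 - \left(20 + 41 \left(- \frac{91 \left(-8 - -77\right)}{2}\right)\right)} = \sqrt{-438620 - \left(20 + 41 \left(- \frac{91 \left(-8 + 77\right)}{2}\right)\right)} = \sqrt{-438620 - \left(20 + 41 \left(\left(- \frac{91}{2}\right) 69\right)\right)} = \sqrt{-438620 - - \frac{257399}{2}} = \sqrt{-438620 + \left(\frac{257439}{2} - 20\right)} = \sqrt{-438620 + \frac{257399}{2}} = \sqrt{- \frac{619841}{2}} = \frac{i \sqrt{1239682}}{2}$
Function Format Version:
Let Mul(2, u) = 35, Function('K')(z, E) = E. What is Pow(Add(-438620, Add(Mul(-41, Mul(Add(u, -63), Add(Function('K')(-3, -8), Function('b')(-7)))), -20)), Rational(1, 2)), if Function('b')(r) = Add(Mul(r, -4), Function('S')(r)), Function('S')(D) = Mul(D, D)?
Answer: Mul(Rational(1, 2), I, Pow(1239682, Rational(1, 2))) ≈ Mul(556.71, I)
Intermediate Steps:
Function('S')(D) = Pow(D, 2)
u = Rational(35, 2) (u = Mul(Rational(1, 2), 35) = Rational(35, 2) ≈ 17.500)
Function('b')(r) = Add(Pow(r, 2), Mul(-4, r)) (Function('b')(r) = Add(Mul(r, -4), Pow(r, 2)) = Add(Mul(-4, r), Pow(r, 2)) = Add(Pow(r, 2), Mul(-4, r)))
Pow(Add(-438620, Add(Mul(-41, Mul(Add(u, -63), Add(Function('K')(-3, -8), Function('b')(-7)))), -20)), Rational(1, 2)) = Pow(Add(-438620, Add(Mul(-41, Mul(Add(Rational(35, 2), -63), Add(-8, Mul(-7, Add(-4, -7))))), -20)), Rational(1, 2)) = Pow(Add(-438620, Add(Mul(-41, Mul(Rational(-91, 2), Add(-8, Mul(-7, -11)))), -20)), Rational(1, 2)) = Pow(Add(-438620, Add(Mul(-41, Mul(Rational(-91, 2), Add(-8, 77))), -20)), Rational(1, 2)) = Pow(Add(-438620, Add(Mul(-41, Mul(Rational(-91, 2), 69)), -20)), Rational(1, 2)) = Pow(Add(-438620, Add(Mul(-41, Rational(-6279, 2)), -20)), Rational(1, 2)) = Pow(Add(-438620, Add(Rational(257439, 2), -20)), Rational(1, 2)) = Pow(Add(-438620, Rational(257399, 2)), Rational(1, 2)) = Pow(Rational(-619841, 2), Rational(1, 2)) = Mul(Rational(1, 2), I, Pow(1239682, Rational(1, 2)))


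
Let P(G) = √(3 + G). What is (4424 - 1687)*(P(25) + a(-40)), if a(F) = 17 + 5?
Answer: 60214 + 5474*√7 ≈ 74697.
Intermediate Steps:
a(F) = 22
(4424 - 1687)*(P(25) + a(-40)) = (4424 - 1687)*(√(3 + 25) + 22) = 2737*(√28 + 22) = 2737*(2*√7 + 22) = 2737*(22 + 2*√7) = 60214 + 5474*√7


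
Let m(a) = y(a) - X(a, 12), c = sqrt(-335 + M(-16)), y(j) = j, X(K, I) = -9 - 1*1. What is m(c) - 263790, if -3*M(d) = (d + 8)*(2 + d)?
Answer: -263780 + I*sqrt(3351)/3 ≈ -2.6378e+5 + 19.296*I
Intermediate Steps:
X(K, I) = -10 (X(K, I) = -9 - 1 = -10)
M(d) = -(2 + d)*(8 + d)/3 (M(d) = -(d + 8)*(2 + d)/3 = -(8 + d)*(2 + d)/3 = -(2 + d)*(8 + d)/3)
c = I*sqrt(3351)/3 (c = sqrt(-335 + (-16/3 - 10/3*(-16) - 1/3*(-16)**2)) = sqrt(-335 + (-16/3 + 160/3 - 1/3*256)) = sqrt(-335 + (-16/3 + 160/3 - 256/3)) = sqrt(-335 - 112/3) = sqrt(-1117/3) = I*sqrt(3351)/3 ≈ 19.296*I)
m(a) = 10 + a (m(a) = a - 1*(-10) = a + 10 = 10 + a)
m(c) - 263790 = (10 + I*sqrt(3351)/3) - 263790 = -263780 + I*sqrt(3351)/3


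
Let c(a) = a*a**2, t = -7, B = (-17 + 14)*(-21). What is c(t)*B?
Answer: -21609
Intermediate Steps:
B = 63 (B = -3*(-21) = 63)
c(a) = a**3
c(t)*B = (-7)**3*63 = -343*63 = -21609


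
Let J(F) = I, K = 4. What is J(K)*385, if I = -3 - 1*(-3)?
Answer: 0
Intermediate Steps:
I = 0 (I = -3 + 3 = 0)
J(F) = 0
J(K)*385 = 0*385 = 0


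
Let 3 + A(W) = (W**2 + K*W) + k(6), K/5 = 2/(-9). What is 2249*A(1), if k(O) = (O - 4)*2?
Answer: 17992/9 ≈ 1999.1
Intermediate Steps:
K = -10/9 (K = 5*(2/(-9)) = 5*(2*(-1/9)) = 5*(-2/9) = -10/9 ≈ -1.1111)
k(O) = -8 + 2*O (k(O) = (-4 + O)*2 = -8 + 2*O)
A(W) = 1 + W**2 - 10*W/9 (A(W) = -3 + ((W**2 - 10*W/9) + (-8 + 2*6)) = -3 + ((W**2 - 10*W/9) + (-8 + 12)) = -3 + ((W**2 - 10*W/9) + 4) = -3 + (4 + W**2 - 10*W/9) = 1 + W**2 - 10*W/9)
2249*A(1) = 2249*(1 + 1**2 - 10/9*1) = 2249*(1 + 1 - 10/9) = 2249*(8/9) = 17992/9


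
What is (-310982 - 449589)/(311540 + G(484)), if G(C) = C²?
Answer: -760571/545796 ≈ -1.3935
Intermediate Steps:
(-310982 - 449589)/(311540 + G(484)) = (-310982 - 449589)/(311540 + 484²) = -760571/(311540 + 234256) = -760571/545796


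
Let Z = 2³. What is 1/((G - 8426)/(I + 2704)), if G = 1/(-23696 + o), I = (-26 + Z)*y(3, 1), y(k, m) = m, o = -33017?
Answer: -152331118/477863739 ≈ -0.31878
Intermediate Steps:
Z = 8
I = -18 (I = (-26 + 8)*1 = -18*1 = -18)
G = -1/56713 (G = 1/(-23696 - 33017) = 1/(-56713) = -1/56713 ≈ -1.7633e-5)
1/((G - 8426)/(I + 2704)) = 1/((-1/56713 - 8426)/(-18 + 2704)) = 1/(-477863739/56713/2686) = 1/(-477863739/56713*1/2686) = 1/(-477863739/152331118) = -152331118/477863739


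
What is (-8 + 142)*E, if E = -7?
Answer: -938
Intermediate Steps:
(-8 + 142)*E = (-8 + 142)*(-7) = 134*(-7) = -938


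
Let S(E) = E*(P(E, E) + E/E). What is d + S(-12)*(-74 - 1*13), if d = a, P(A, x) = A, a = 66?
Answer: -11418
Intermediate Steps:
d = 66
S(E) = E*(1 + E) (S(E) = E*(E + E/E) = E*(E + 1) = E*(1 + E))
d + S(-12)*(-74 - 1*13) = 66 + (-12*(1 - 12))*(-74 - 1*13) = 66 + (-12*(-11))*(-74 - 13) = 66 + 132*(-87) = 66 - 11484 = -11418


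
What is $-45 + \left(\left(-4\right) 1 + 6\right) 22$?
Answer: $-1$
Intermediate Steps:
$-45 + \left(\left(-4\right) 1 + 6\right) 22 = -45 + \left(-4 + 6\right) 22 = -45 + 2 \cdot 22 = -45 + 44 = -1$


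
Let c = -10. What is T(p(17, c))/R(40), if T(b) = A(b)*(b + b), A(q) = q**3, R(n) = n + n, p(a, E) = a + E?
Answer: 2401/40 ≈ 60.025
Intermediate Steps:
p(a, E) = E + a
R(n) = 2*n
T(b) = 2*b**4 (T(b) = b**3*(b + b) = b**3*(2*b) = 2*b**4)
T(p(17, c))/R(40) = (2*(-10 + 17)**4)/((2*40)) = (2*7**4)/80 = (2*2401)*(1/80) = 4802*(1/80) = 2401/40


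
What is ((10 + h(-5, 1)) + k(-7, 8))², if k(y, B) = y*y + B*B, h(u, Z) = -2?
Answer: 14641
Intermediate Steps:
k(y, B) = B² + y² (k(y, B) = y² + B² = B² + y²)
((10 + h(-5, 1)) + k(-7, 8))² = ((10 - 2) + (8² + (-7)²))² = (8 + (64 + 49))² = (8 + 113)² = 121² = 14641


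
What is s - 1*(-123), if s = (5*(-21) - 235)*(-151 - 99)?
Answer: 85123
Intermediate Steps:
s = 85000 (s = (-105 - 235)*(-250) = -340*(-250) = 85000)
s - 1*(-123) = 85000 - 1*(-123) = 85000 + 123 = 85123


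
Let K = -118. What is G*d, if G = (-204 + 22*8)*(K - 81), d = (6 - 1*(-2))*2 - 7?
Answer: 50148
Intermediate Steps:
d = 9 (d = (6 + 2)*2 - 7 = 8*2 - 7 = 16 - 7 = 9)
G = 5572 (G = (-204 + 22*8)*(-118 - 81) = (-204 + 176)*(-199) = -28*(-199) = 5572)
G*d = 5572*9 = 50148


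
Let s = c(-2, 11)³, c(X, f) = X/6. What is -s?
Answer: 1/27 ≈ 0.037037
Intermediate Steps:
c(X, f) = X/6 (c(X, f) = X*(⅙) = X/6)
s = -1/27 (s = ((⅙)*(-2))³ = (-⅓)³ = -1/27 ≈ -0.037037)
-s = -1*(-1/27) = 1/27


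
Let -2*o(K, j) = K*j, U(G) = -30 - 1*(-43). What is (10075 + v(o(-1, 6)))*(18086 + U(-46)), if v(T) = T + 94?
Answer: 184103028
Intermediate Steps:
U(G) = 13 (U(G) = -30 + 43 = 13)
o(K, j) = -K*j/2
v(T) = 94 + T
(10075 + v(o(-1, 6)))*(18086 + U(-46)) = (10075 + (94 - ½*(-1)*6))*(18086 + 13) = (10075 + (94 + 3))*18099 = (10075 + 97)*18099 = 10172*18099 = 184103028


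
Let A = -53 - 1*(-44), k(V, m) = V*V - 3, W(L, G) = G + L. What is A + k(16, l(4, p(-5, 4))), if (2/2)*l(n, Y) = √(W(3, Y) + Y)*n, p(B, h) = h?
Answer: 244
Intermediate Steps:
l(n, Y) = n*√(3 + 2*Y) (l(n, Y) = √((Y + 3) + Y)*n = √((3 + Y) + Y)*n = √(3 + 2*Y)*n = n*√(3 + 2*Y))
k(V, m) = -3 + V² (k(V, m) = V² - 3 = -3 + V²)
A = -9 (A = -53 + 44 = -9)
A + k(16, l(4, p(-5, 4))) = -9 + (-3 + 16²) = -9 + (-3 + 256) = -9 + 253 = 244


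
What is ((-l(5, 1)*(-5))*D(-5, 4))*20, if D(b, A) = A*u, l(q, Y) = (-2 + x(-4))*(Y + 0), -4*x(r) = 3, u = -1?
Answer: 1100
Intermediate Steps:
x(r) = -3/4 (x(r) = -1/4*3 = -3/4)
l(q, Y) = -11*Y/4 (l(q, Y) = (-2 - 3/4)*(Y + 0) = -11*Y/4)
D(b, A) = -A (D(b, A) = A*(-1) = -A)
((-l(5, 1)*(-5))*D(-5, 4))*20 = ((-(-11)/4*(-5))*(-1*4))*20 = ((-1*(-11/4)*(-5))*(-4))*20 = (((11/4)*(-5))*(-4))*20 = -55/4*(-4)*20 = 55*20 = 1100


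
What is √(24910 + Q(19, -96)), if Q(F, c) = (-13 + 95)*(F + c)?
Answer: 2*√4649 ≈ 136.37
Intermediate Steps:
Q(F, c) = 82*F + 82*c (Q(F, c) = 82*(F + c) = 82*F + 82*c)
√(24910 + Q(19, -96)) = √(24910 + (82*19 + 82*(-96))) = √(24910 + (1558 - 7872)) = √(24910 - 6314) = √18596 = 2*√4649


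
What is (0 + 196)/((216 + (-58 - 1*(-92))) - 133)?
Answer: 196/117 ≈ 1.6752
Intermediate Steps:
(0 + 196)/((216 + (-58 - 1*(-92))) - 133) = 196/((216 + (-58 + 92)) - 133) = 196/((216 + 34) - 133) = 196/(250 - 133) = 196/117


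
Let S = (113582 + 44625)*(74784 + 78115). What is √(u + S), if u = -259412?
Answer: √24189432681 ≈ 1.5553e+5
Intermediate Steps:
S = 24189692093 (S = 158207*152899 = 24189692093)
√(u + S) = √(-259412 + 24189692093) = √24189432681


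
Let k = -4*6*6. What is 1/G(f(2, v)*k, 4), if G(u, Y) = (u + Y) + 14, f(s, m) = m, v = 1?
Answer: -1/126 ≈ -0.0079365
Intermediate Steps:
k = -144 (k = -24*6 = -144)
G(u, Y) = 14 + Y + u (G(u, Y) = (Y + u) + 14 = 14 + Y + u)
1/G(f(2, v)*k, 4) = 1/(14 + 4 + 1*(-144)) = 1/(14 + 4 - 144) = 1/(-126) = -1/126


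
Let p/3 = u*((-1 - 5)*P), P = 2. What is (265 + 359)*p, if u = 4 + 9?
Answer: -292032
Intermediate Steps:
u = 13
p = -468 (p = 3*(13*((-1 - 5)*2)) = 3*(13*(-6*2)) = 3*(13*(-12)) = 3*(-156) = -468)
(265 + 359)*p = (265 + 359)*(-468) = 624*(-468) = -292032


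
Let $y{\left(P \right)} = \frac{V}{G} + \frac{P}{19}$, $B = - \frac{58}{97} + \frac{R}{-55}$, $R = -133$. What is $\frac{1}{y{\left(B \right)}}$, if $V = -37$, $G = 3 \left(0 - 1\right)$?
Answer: $\frac{304095}{3779638} \approx 0.080456$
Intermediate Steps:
$G = -3$ ($G = 3 \left(-1\right) = -3$)
$B = \frac{9711}{5335}$ ($B = - \frac{58}{97} - \frac{133}{-55} = \left(-58\right) \frac{1}{97} - - \frac{133}{55} = - \frac{58}{97} + \frac{133}{55} = \frac{9711}{5335} \approx 1.8202$)
$y{\left(P \right)} = \frac{37}{3} + \frac{P}{19}$ ($y{\left(P \right)} = - \frac{37}{-3} + \frac{P}{19} = \left(-37\right) \left(- \frac{1}{3}\right) + P \frac{1}{19} = \frac{37}{3} + \frac{P}{19}$)
$\frac{1}{y{\left(B \right)}} = \frac{1}{\frac{37}{3} + \frac{1}{19} \cdot \frac{9711}{5335}} = \frac{1}{\frac{37}{3} + \frac{9711}{101365}} = \frac{1}{\frac{3779638}{304095}} = \frac{304095}{3779638}$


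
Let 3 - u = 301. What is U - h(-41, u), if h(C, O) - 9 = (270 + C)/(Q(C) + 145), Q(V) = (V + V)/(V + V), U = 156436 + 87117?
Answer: 35557195/146 ≈ 2.4354e+5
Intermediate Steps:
u = -298 (u = 3 - 1*301 = 3 - 301 = -298)
U = 243553
Q(V) = 1 (Q(V) = (2*V)/((2*V)) = (2*V)*(1/(2*V)) = 1)
h(C, O) = 792/73 + C/146 (h(C, O) = 9 + (270 + C)/(1 + 145) = 9 + (270 + C)/146 = 9 + (270 + C)*(1/146) = 9 + (135/73 + C/146) = 792/73 + C/146)
U - h(-41, u) = 243553 - (792/73 + (1/146)*(-41)) = 243553 - (792/73 - 41/146) = 243553 - 1*1543/146 = 243553 - 1543/146 = 35557195/146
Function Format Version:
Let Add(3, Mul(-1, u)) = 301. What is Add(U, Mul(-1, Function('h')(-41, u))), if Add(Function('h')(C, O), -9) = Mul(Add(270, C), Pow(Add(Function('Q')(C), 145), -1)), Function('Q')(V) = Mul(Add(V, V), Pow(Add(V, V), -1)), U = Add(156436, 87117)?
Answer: Rational(35557195, 146) ≈ 2.4354e+5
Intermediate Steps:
u = -298 (u = Add(3, Mul(-1, 301)) = Add(3, -301) = -298)
U = 243553
Function('Q')(V) = 1 (Function('Q')(V) = Mul(Mul(2, V), Pow(Mul(2, V), -1)) = Mul(Mul(2, V), Mul(Rational(1, 2), Pow(V, -1))) = 1)
Function('h')(C, O) = Add(Rational(792, 73), Mul(Rational(1, 146), C)) (Function('h')(C, O) = Add(9, Mul(Add(270, C), Pow(Add(1, 145), -1))) = Add(9, Mul(Add(270, C), Pow(146, -1))) = Add(9, Mul(Add(270, C), Rational(1, 146))) = Add(9, Add(Rational(135, 73), Mul(Rational(1, 146), C))) = Add(Rational(792, 73), Mul(Rational(1, 146), C)))
Add(U, Mul(-1, Function('h')(-41, u))) = Add(243553, Mul(-1, Add(Rational(792, 73), Mul(Rational(1, 146), -41)))) = Add(243553, Mul(-1, Add(Rational(792, 73), Rational(-41, 146)))) = Add(243553, Mul(-1, Rational(1543, 146))) = Add(243553, Rational(-1543, 146)) = Rational(35557195, 146)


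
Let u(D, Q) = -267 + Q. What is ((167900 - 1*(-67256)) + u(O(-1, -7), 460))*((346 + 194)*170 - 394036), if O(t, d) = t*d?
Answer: -71130940364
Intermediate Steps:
O(t, d) = d*t
((167900 - 1*(-67256)) + u(O(-1, -7), 460))*((346 + 194)*170 - 394036) = ((167900 - 1*(-67256)) + (-267 + 460))*((346 + 194)*170 - 394036) = ((167900 + 67256) + 193)*(540*170 - 394036) = (235156 + 193)*(91800 - 394036) = 235349*(-302236) = -71130940364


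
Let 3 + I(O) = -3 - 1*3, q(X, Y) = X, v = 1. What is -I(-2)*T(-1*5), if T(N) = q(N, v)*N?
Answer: 225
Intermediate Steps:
I(O) = -9 (I(O) = -3 + (-3 - 1*3) = -3 + (-3 - 3) = -3 - 6 = -9)
T(N) = N**2 (T(N) = N*N = N**2)
-I(-2)*T(-1*5) = -(-9)*(-1*5)**2 = -(-9)*(-5)**2 = -(-9)*25 = -1*(-225) = 225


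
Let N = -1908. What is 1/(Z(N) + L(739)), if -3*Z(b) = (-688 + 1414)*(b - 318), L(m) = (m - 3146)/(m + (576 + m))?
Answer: 2054/1106470961 ≈ 1.8564e-6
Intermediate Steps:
L(m) = (-3146 + m)/(576 + 2*m)
Z(b) = 76956 - 242*b (Z(b) = -(-688 + 1414)*(b - 318)/3 = -242*(-318 + b) = -(-230868 + 726*b)/3 = 76956 - 242*b)
1/(Z(N) + L(739)) = 1/((76956 - 242*(-1908)) + (-3146 + 739)/(2*(288 + 739))) = 1/((76956 + 461736) + (½)*(-2407)/1027) = 1/(538692 + (½)*(1/1027)*(-2407)) = 1/(538692 - 2407/2054) = 1/(1106470961/2054) = 2054/1106470961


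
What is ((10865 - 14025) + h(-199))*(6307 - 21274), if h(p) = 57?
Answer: 46442601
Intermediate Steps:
((10865 - 14025) + h(-199))*(6307 - 21274) = ((10865 - 14025) + 57)*(6307 - 21274) = (-3160 + 57)*(-14967) = -3103*(-14967) = 46442601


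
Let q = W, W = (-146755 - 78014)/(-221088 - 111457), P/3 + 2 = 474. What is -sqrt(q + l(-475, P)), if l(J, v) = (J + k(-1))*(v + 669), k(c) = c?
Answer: -3*I*sqrt(12194698056047155)/332545 ≈ -996.22*I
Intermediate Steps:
P = 1416 (P = -6 + 3*474 = -6 + 1422 = 1416)
W = 224769/332545 (W = -224769/(-332545) = -224769*(-1/332545) = 224769/332545 ≈ 0.67591)
q = 224769/332545 ≈ 0.67591
l(J, v) = (-1 + J)*(669 + v) (l(J, v) = (J - 1)*(v + 669) = (-1 + J)*(669 + v))
-sqrt(q + l(-475, P)) = -sqrt(224769/332545 + (-669 - 1*1416 + 669*(-475) - 475*1416)) = -sqrt(224769/332545 + (-669 - 1416 - 317775 - 672600)) = -sqrt(224769/332545 - 992460) = -sqrt(-330037385931/332545) = -3*I*sqrt(12194698056047155)/332545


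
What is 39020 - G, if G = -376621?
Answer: 415641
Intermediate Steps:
39020 - G = 39020 - 1*(-376621) = 39020 + 376621 = 415641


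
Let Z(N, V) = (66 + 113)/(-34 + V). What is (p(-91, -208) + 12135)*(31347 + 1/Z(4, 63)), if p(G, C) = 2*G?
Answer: 67069980326/179 ≈ 3.7469e+8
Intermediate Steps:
Z(N, V) = 179/(-34 + V)
(p(-91, -208) + 12135)*(31347 + 1/Z(4, 63)) = (2*(-91) + 12135)*(31347 + 1/(179/(-34 + 63))) = (-182 + 12135)*(31347 + 1/(179/29)) = 11953*(31347 + 1/(179*(1/29))) = 11953*(31347 + 1/(179/29)) = 11953*(31347 + 29/179) = 11953*(5611142/179) = 67069980326/179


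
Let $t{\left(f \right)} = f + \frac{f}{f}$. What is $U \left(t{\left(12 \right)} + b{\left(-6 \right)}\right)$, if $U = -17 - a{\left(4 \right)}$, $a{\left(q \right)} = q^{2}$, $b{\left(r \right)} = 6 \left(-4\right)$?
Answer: $363$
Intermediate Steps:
$b{\left(r \right)} = -24$
$U = -33$ ($U = -17 - 4^{2} = -17 - 16 = -33$)
$t{\left(f \right)} = 1 + f$ ($t{\left(f \right)} = f + 1 = 1 + f$)
$U \left(t{\left(12 \right)} + b{\left(-6 \right)}\right) = - 33 \left(\left(1 + 12\right) - 24\right) = - 33 \left(13 - 24\right) = \left(-33\right) \left(-11\right) = 363$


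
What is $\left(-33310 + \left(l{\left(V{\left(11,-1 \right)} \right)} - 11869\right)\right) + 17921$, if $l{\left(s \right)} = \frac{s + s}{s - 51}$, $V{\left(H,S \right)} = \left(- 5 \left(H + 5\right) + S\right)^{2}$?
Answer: $- \frac{29572743}{1085} \approx -27256.0$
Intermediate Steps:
$V{\left(H,S \right)} = \left(-25 + S - 5 H\right)^{2}$ ($V{\left(H,S \right)} = \left(- 5 \left(5 + H\right) + S\right)^{2} = \left(\left(-25 - 5 H\right) + S\right)^{2} = \left(-25 + S - 5 H\right)^{2}$)
$l{\left(s \right)} = \frac{2 s}{-51 + s}$
$\left(-33310 + \left(l{\left(V{\left(11,-1 \right)} \right)} - 11869\right)\right) + 17921 = \left(-33310 - \left(11869 - \frac{2 \left(25 - -1 + 5 \cdot 11\right)^{2}}{-51 + \left(25 - -1 + 5 \cdot 11\right)^{2}}\right)\right) + 17921 = \left(-33310 - \left(11869 - \frac{2 \left(25 + 1 + 55\right)^{2}}{-51 + \left(25 + 1 + 55\right)^{2}}\right)\right) + 17921 = \left(-33310 - \left(11869 - \frac{2 \cdot 81^{2}}{-51 + 81^{2}}\right)\right) + 17921 = \left(-33310 - \left(11869 - \frac{13122}{-51 + 6561}\right)\right) + 17921 = \left(-33310 - \left(11869 - \frac{13122}{6510}\right)\right) + 17921 = \left(-33310 - \left(11869 - \frac{2187}{1085}\right)\right) + 17921 = \left(-33310 + \left(\frac{2187}{1085} - 11869\right)\right) + 17921 = \left(-33310 - \frac{12875678}{1085}\right) + 17921 = - \frac{49017028}{1085} + 17921 = - \frac{29572743}{1085}$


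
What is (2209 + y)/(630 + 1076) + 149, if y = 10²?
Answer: 256503/1706 ≈ 150.35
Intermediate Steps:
y = 100
(2209 + y)/(630 + 1076) + 149 = (2209 + 100)/(630 + 1076) + 149 = 2309/1706 + 149 = 256503/1706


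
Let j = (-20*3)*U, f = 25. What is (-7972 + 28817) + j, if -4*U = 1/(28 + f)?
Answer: 1104800/53 ≈ 20845.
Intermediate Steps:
U = -1/212 (U = -1/(4*(28 + 25)) = -1/4/53 = -1/4*1/53 = -1/212 ≈ -0.0047170)
j = 15/53 (j = -20*3*(-1/212) = -60*(-1/212) = 15/53 ≈ 0.28302)
(-7972 + 28817) + j = (-7972 + 28817) + 15/53 = 20845 + 15/53 = 1104800/53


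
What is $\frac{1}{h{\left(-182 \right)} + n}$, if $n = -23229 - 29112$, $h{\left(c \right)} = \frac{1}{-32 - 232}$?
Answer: $- \frac{264}{13818025} \approx -1.9105 \cdot 10^{-5}$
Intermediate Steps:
$h{\left(c \right)} = - \frac{1}{264}$ ($h{\left(c \right)} = \frac{1}{-264} = - \frac{1}{264}$)
$n = -52341$ ($n = -23229 - 29112 = -52341$)
$\frac{1}{h{\left(-182 \right)} + n} = \frac{1}{- \frac{1}{264} - 52341} = \frac{1}{- \frac{13818025}{264}} = - \frac{264}{13818025}$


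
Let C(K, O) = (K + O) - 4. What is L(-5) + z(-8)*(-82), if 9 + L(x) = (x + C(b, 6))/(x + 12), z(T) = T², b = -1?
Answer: -36803/7 ≈ -5257.6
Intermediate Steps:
C(K, O) = -4 + K + O
L(x) = -9 + (1 + x)/(12 + x) (L(x) = -9 + (x + (-4 - 1 + 6))/(x + 12) = -9 + (x + 1)/(12 + x) = -9 + (1 + x)/(12 + x))
L(-5) + z(-8)*(-82) = (-107 - 8*(-5))/(12 - 5) + (-8)²*(-82) = (-107 + 40)/7 + 64*(-82) = (⅐)*(-67) - 5248 = -67/7 - 5248 = -36803/7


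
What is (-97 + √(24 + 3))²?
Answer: 9436 - 582*√3 ≈ 8428.0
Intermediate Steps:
(-97 + √(24 + 3))² = (-97 + √27)² = (-97 + 3*√3)²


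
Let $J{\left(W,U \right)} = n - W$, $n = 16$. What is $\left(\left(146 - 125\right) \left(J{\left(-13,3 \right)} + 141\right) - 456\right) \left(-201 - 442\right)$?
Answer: $-2002302$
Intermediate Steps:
$J{\left(W,U \right)} = 16 - W$
$\left(\left(146 - 125\right) \left(J{\left(-13,3 \right)} + 141\right) - 456\right) \left(-201 - 442\right) = \left(\left(146 - 125\right) \left(\left(16 - -13\right) + 141\right) - 456\right) \left(-201 - 442\right) = \left(21 \left(\left(16 + 13\right) + 141\right) - 456\right) \left(-643\right) = \left(21 \left(29 + 141\right) - 456\right) \left(-643\right) = \left(21 \cdot 170 - 456\right) \left(-643\right) = \left(3570 - 456\right) \left(-643\right) = 3114 \left(-643\right) = -2002302$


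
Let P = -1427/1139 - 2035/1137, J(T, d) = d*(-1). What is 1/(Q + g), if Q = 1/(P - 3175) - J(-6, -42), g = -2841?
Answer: -4115701889/11865569841030 ≈ -0.00034686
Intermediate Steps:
J(T, d) = -d
P = -3940364/1295043 (P = -1427*1/1139 - 2035*1/1137 = -1427/1139 - 2035/1137 = -3940364/1295043 ≈ -3.0427)
Q = -172860774381/4115701889 (Q = 1/(-3940364/1295043 - 3175) - (-1)*(-42) = 1/(-4115701889/1295043) - 1*42 = -1295043/4115701889 - 42 = -172860774381/4115701889 ≈ -42.000)
1/(Q + g) = 1/(-172860774381/4115701889 - 2841) = 1/(-11865569841030/4115701889) = -4115701889/11865569841030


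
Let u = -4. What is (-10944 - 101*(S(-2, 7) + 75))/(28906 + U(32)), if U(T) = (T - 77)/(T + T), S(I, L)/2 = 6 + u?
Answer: -1211072/1849939 ≈ -0.65466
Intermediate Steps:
S(I, L) = 4 (S(I, L) = 2*(6 - 4) = 2*2 = 4)
U(T) = (-77 + T)/(2*T) (U(T) = (-77 + T)/((2*T)) = (-77 + T)*(1/(2*T)) = (-77 + T)/(2*T))
(-10944 - 101*(S(-2, 7) + 75))/(28906 + U(32)) = (-10944 - 101*(4 + 75))/(28906 + (½)*(-77 + 32)/32) = (-10944 - 101*79)/(28906 + (½)*(1/32)*(-45)) = (-10944 - 7979)/(28906 - 45/64) = -18923/1849939/64 = -18923*64/1849939 = -1211072/1849939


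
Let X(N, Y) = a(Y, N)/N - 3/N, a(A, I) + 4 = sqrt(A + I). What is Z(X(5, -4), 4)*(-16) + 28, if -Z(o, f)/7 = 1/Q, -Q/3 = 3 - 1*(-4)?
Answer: 68/3 ≈ 22.667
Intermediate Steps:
a(A, I) = -4 + sqrt(A + I)
Q = -21 (Q = -3*(3 - 1*(-4)) = -3*(3 + 4) = -3*7 = -21)
X(N, Y) = -3/N + (-4 + sqrt(N + Y))/N (X(N, Y) = (-4 + sqrt(Y + N))/N - 3/N = (-4 + sqrt(N + Y))/N - 3/N = -3/N + (-4 + sqrt(N + Y))/N)
Z(o, f) = 1/3 (Z(o, f) = -7/(-21) = -7*(-1/21) = 1/3)
Z(X(5, -4), 4)*(-16) + 28 = (1/3)*(-16) + 28 = -16/3 + 28 = 68/3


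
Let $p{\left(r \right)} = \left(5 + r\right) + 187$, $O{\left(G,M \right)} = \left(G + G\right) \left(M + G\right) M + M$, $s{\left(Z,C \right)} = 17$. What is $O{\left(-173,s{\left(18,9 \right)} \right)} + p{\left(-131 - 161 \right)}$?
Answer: $917509$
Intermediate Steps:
$O{\left(G,M \right)} = M + 2 G M \left(G + M\right)$ ($O{\left(G,M \right)} = 2 G \left(G + M\right) M + M = 2 G M \left(G + M\right) + M = M + 2 G M \left(G + M\right)$)
$p{\left(r \right)} = 192 + r$
$O{\left(-173,s{\left(18,9 \right)} \right)} + p{\left(-131 - 161 \right)} = 17 \left(1 + 2 \left(-173\right)^{2} + 2 \left(-173\right) 17\right) + \left(192 - 292\right) = 17 \left(1 + 2 \cdot 29929 - 5882\right) + \left(192 - 292\right) = 17 \left(1 + 59858 - 5882\right) - 100 = 17 \cdot 53977 - 100 = 917609 - 100 = 917509$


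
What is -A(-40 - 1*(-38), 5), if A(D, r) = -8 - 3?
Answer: 11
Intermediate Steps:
A(D, r) = -11
-A(-40 - 1*(-38), 5) = -1*(-11) = 11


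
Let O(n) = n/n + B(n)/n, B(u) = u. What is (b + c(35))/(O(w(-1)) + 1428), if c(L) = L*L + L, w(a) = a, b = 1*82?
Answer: 61/65 ≈ 0.93846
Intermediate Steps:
b = 82
c(L) = L + L² (c(L) = L² + L = L + L²)
O(n) = 2 (O(n) = n/n + n/n = 1 + 1 = 2)
(b + c(35))/(O(w(-1)) + 1428) = (82 + 35*(1 + 35))/(2 + 1428) = (82 + 35*36)/1430 = (82 + 1260)*(1/1430) = 1342*(1/1430) = 61/65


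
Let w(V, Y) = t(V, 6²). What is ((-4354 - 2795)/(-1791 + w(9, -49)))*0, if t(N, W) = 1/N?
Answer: 0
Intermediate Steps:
w(V, Y) = 1/V
((-4354 - 2795)/(-1791 + w(9, -49)))*0 = ((-4354 - 2795)/(-1791 + 1/9))*0 = -7149/(-1791 + ⅑)*0 = -7149/(-16118/9)*0 = -7149*(-9/16118)*0 = (64341/16118)*0 = 0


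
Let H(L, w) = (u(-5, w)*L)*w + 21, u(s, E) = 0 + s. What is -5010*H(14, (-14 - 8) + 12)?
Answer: -3612210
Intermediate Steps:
u(s, E) = s
H(L, w) = 21 - 5*L*w (H(L, w) = (-5*L)*w + 21 = -5*L*w + 21 = 21 - 5*L*w)
-5010*H(14, (-14 - 8) + 12) = -5010*(21 - 5*14*((-14 - 8) + 12)) = -5010*(21 - 5*14*(-22 + 12)) = -5010*(21 - 5*14*(-10)) = -5010*(21 + 700) = -5010*721 = -3612210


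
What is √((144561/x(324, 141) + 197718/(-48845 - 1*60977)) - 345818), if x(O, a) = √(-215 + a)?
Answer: √(-5709945997553276252 - 32255335922948394*I*√74)/4063414 ≈ 14.284 - 588.24*I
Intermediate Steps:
√((144561/x(324, 141) + 197718/(-48845 - 1*60977)) - 345818) = √((144561/(√(-215 + 141)) + 197718/(-48845 - 1*60977)) - 345818) = √((144561/(√(-74)) + 197718/(-48845 - 60977)) - 345818) = √((144561/((I*√74)) + 197718/(-109822)) - 345818) = √((144561*(-I*√74/74) + 197718*(-1/109822)) - 345818) = √((-144561*I*√74/74 - 98859/54911) - 345818) = √((-98859/54911 - 144561*I*√74/74) - 345818) = √(-18989311057/54911 - 144561*I*√74/74)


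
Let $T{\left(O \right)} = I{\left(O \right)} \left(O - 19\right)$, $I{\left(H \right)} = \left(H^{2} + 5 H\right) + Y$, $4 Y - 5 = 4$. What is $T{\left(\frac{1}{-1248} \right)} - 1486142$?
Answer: $- \frac{2888793744253249}{1943764992} \approx -1.4862 \cdot 10^{6}$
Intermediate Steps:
$Y = \frac{9}{4}$ ($Y = \frac{5}{4} + \frac{1}{4} \cdot 4 = \frac{5}{4} + 1 = \frac{9}{4} \approx 2.25$)
$I{\left(H \right)} = \frac{9}{4} + H^{2} + 5 H$ ($I{\left(H \right)} = \left(H^{2} + 5 H\right) + \frac{9}{4} = \frac{9}{4} + H^{2} + 5 H$)
$T{\left(O \right)} = \left(-19 + O\right) \left(\frac{9}{4} + O^{2} + 5 O\right)$ ($T{\left(O \right)} = \left(\frac{9}{4} + O^{2} + 5 O\right) \left(O - 19\right) = \left(\frac{9}{4} + O^{2} + 5 O\right) \left(-19 + O\right) = \left(-19 + O\right) \left(\frac{9}{4} + O^{2} + 5 O\right)$)
$T{\left(\frac{1}{-1248} \right)} - 1486142 = \frac{\left(-19 + \frac{1}{-1248}\right) \left(9 + 4 \left(\frac{1}{-1248}\right)^{2} + \frac{20}{-1248}\right)}{4} - 1486142 = \frac{\left(-19 - \frac{1}{1248}\right) \left(9 + 4 \left(- \frac{1}{1248}\right)^{2} + 20 \left(- \frac{1}{1248}\right)\right)}{4} - 1486142 = \frac{1}{4} \left(- \frac{23713}{1248}\right) \left(9 + 4 \cdot \frac{1}{1557504} - \frac{5}{312}\right) - 1486142 = \frac{1}{4} \left(- \frac{23713}{1248}\right) \left(9 + \frac{1}{389376} - \frac{5}{312}\right) - 1486142 = \frac{1}{4} \left(- \frac{23713}{1248}\right) \frac{3498145}{389376} - 1486142 = - \frac{82951512385}{1943764992} - 1486142 = - \frac{2888793744253249}{1943764992}$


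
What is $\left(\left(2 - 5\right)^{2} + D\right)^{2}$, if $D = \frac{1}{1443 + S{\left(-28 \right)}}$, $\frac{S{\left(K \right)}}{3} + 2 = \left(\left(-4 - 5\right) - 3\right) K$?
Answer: $\frac{484264036}{5978025} \approx 81.007$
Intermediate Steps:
$S{\left(K \right)} = -6 - 36 K$ ($S{\left(K \right)} = -6 + 3 \left(\left(-4 - 5\right) - 3\right) K = -6 + 3 \left(-9 - 3\right) K = -6 + 3 \left(- 12 K\right) = -6 - 36 K$)
$D = \frac{1}{2445}$ ($D = \frac{1}{1443 - -1002} = \frac{1}{1443 + \left(-6 + 1008\right)} = \frac{1}{1443 + 1002} = \frac{1}{2445} \approx 0.000409$)
$\left(\left(2 - 5\right)^{2} + D\right)^{2} = \left(\left(2 - 5\right)^{2} + \frac{1}{2445}\right)^{2} = \left(\left(-3\right)^{2} + \frac{1}{2445}\right)^{2} = \left(9 + \frac{1}{2445}\right)^{2} = \left(\frac{22006}{2445}\right)^{2} = \frac{484264036}{5978025}$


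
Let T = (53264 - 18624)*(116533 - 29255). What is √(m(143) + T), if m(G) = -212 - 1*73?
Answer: √3023309635 ≈ 54985.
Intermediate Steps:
m(G) = -285 (m(G) = -212 - 73 = -285)
T = 3023309920 (T = 34640*87278 = 3023309920)
√(m(143) + T) = √(-285 + 3023309920) = √3023309635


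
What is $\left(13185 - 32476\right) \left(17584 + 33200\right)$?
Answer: $-979674144$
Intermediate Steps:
$\left(13185 - 32476\right) \left(17584 + 33200\right) = \left(13185 - 32476\right) 50784 = \left(-19291\right) 50784 = -979674144$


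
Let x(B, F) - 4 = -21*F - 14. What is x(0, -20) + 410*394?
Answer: 161950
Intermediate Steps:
x(B, F) = -10 - 21*F (x(B, F) = 4 + (-21*F - 14) = 4 + (-14 - 21*F) = -10 - 21*F)
x(0, -20) + 410*394 = (-10 - 21*(-20)) + 410*394 = (-10 + 420) + 161540 = 410 + 161540 = 161950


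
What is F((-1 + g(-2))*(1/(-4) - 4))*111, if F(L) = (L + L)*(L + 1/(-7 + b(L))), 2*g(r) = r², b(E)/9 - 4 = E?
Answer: 32895/8 ≈ 4111.9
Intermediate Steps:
b(E) = 36 + 9*E
g(r) = r²/2
F(L) = 2*L*(L + 1/(29 + 9*L)) (F(L) = (L + L)*(L + 1/(-7 + (36 + 9*L))) = (2*L)*(L + 1/(29 + 9*L)) = 2*L*(L + 1/(29 + 9*L)))
F((-1 + g(-2))*(1/(-4) - 4))*111 = (2*((-1 + (½)*(-2)²)*(1/(-4) - 4))*(1 + 9*((-1 + (½)*(-2)²)*(1/(-4) - 4))² + 29*((-1 + (½)*(-2)²)*(1/(-4) - 4)))/(29 + 9*((-1 + (½)*(-2)²)*(1/(-4) - 4))))*111 = (2*((-1 + (½)*4)*(-¼ - 4))*(1 + 9*((-1 + (½)*4)*(-¼ - 4))² + 29*((-1 + (½)*4)*(-¼ - 4)))/(29 + 9*((-1 + (½)*4)*(-¼ - 4))))*111 = (2*((-1 + 2)*(-17/4))*(1 + 9*((-1 + 2)*(-17/4))² + 29*((-1 + 2)*(-17/4)))/(29 + 9*((-1 + 2)*(-17/4))))*111 = (2*(1*(-17/4))*(1 + 9*(1*(-17/4))² + 29*(1*(-17/4)))/(29 + 9*(1*(-17/4))))*111 = (2*(-17/4)*(1 + 9*(-17/4)² + 29*(-17/4))/(29 + 9*(-17/4)))*111 = (2*(-17/4)*(1 + 9*(289/16) - 493/4)/(29 - 153/4))*111 = (2*(-17/4)*(1 + 2601/16 - 493/4)/(-37/4))*111 = (2*(-17/4)*(-4/37)*(645/16))*111 = (10965/296)*111 = 32895/8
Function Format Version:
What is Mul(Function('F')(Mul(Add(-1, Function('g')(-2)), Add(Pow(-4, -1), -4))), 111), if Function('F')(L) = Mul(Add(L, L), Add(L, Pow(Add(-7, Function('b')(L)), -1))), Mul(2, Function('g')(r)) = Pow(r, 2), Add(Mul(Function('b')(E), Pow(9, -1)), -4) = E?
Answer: Rational(32895, 8) ≈ 4111.9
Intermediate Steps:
Function('b')(E) = Add(36, Mul(9, E))
Function('g')(r) = Mul(Rational(1, 2), Pow(r, 2))
Function('F')(L) = Mul(2, L, Add(L, Pow(Add(29, Mul(9, L)), -1))) (Function('F')(L) = Mul(Add(L, L), Add(L, Pow(Add(-7, Add(36, Mul(9, L))), -1))) = Mul(Mul(2, L), Add(L, Pow(Add(29, Mul(9, L)), -1))) = Mul(2, L, Add(L, Pow(Add(29, Mul(9, L)), -1))))
Mul(Function('F')(Mul(Add(-1, Function('g')(-2)), Add(Pow(-4, -1), -4))), 111) = Mul(Mul(2, Mul(Add(-1, Mul(Rational(1, 2), Pow(-2, 2))), Add(Pow(-4, -1), -4)), Pow(Add(29, Mul(9, Mul(Add(-1, Mul(Rational(1, 2), Pow(-2, 2))), Add(Pow(-4, -1), -4)))), -1), Add(1, Mul(9, Pow(Mul(Add(-1, Mul(Rational(1, 2), Pow(-2, 2))), Add(Pow(-4, -1), -4)), 2)), Mul(29, Mul(Add(-1, Mul(Rational(1, 2), Pow(-2, 2))), Add(Pow(-4, -1), -4))))), 111) = Mul(Mul(2, Mul(Add(-1, Mul(Rational(1, 2), 4)), Add(Rational(-1, 4), -4)), Pow(Add(29, Mul(9, Mul(Add(-1, Mul(Rational(1, 2), 4)), Add(Rational(-1, 4), -4)))), -1), Add(1, Mul(9, Pow(Mul(Add(-1, Mul(Rational(1, 2), 4)), Add(Rational(-1, 4), -4)), 2)), Mul(29, Mul(Add(-1, Mul(Rational(1, 2), 4)), Add(Rational(-1, 4), -4))))), 111) = Mul(Mul(2, Mul(Add(-1, 2), Rational(-17, 4)), Pow(Add(29, Mul(9, Mul(Add(-1, 2), Rational(-17, 4)))), -1), Add(1, Mul(9, Pow(Mul(Add(-1, 2), Rational(-17, 4)), 2)), Mul(29, Mul(Add(-1, 2), Rational(-17, 4))))), 111) = Mul(Mul(2, Mul(1, Rational(-17, 4)), Pow(Add(29, Mul(9, Mul(1, Rational(-17, 4)))), -1), Add(1, Mul(9, Pow(Mul(1, Rational(-17, 4)), 2)), Mul(29, Mul(1, Rational(-17, 4))))), 111) = Mul(Mul(2, Rational(-17, 4), Pow(Add(29, Mul(9, Rational(-17, 4))), -1), Add(1, Mul(9, Pow(Rational(-17, 4), 2)), Mul(29, Rational(-17, 4)))), 111) = Mul(Mul(2, Rational(-17, 4), Pow(Add(29, Rational(-153, 4)), -1), Add(1, Mul(9, Rational(289, 16)), Rational(-493, 4))), 111) = Mul(Mul(2, Rational(-17, 4), Pow(Rational(-37, 4), -1), Add(1, Rational(2601, 16), Rational(-493, 4))), 111) = Mul(Mul(2, Rational(-17, 4), Rational(-4, 37), Rational(645, 16)), 111) = Mul(Rational(10965, 296), 111) = Rational(32895, 8)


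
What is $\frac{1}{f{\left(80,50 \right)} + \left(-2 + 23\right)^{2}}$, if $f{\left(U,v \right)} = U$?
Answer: $\frac{1}{521} \approx 0.0019194$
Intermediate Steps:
$\frac{1}{f{\left(80,50 \right)} + \left(-2 + 23\right)^{2}} = \frac{1}{80 + \left(-2 + 23\right)^{2}} = \frac{1}{80 + 21^{2}} = \frac{1}{80 + 441} = \frac{1}{521}$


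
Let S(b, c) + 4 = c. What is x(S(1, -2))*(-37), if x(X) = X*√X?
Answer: 222*I*√6 ≈ 543.79*I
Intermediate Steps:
S(b, c) = -4 + c
x(X) = X^(3/2)
x(S(1, -2))*(-37) = (-4 - 2)^(3/2)*(-37) = (-6)^(3/2)*(-37) = -6*I*√6*(-37) = 222*I*√6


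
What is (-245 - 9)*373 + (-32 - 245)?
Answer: -95019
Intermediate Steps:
(-245 - 9)*373 + (-32 - 245) = -254*373 - 277 = -94742 - 277 = -95019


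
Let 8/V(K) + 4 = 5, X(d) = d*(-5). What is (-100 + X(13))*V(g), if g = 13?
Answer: -1320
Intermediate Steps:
X(d) = -5*d
V(K) = 8 (V(K) = 8/(-4 + 5) = 8/1 = 8*1 = 8)
(-100 + X(13))*V(g) = (-100 - 5*13)*8 = (-100 - 65)*8 = -165*8 = -1320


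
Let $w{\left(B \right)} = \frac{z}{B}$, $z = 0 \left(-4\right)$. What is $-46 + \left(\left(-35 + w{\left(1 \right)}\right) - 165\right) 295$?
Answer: $-59046$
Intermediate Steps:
$z = 0$
$w{\left(B \right)} = 0$ ($w{\left(B \right)} = \frac{0}{B} = 0$)
$-46 + \left(\left(-35 + w{\left(1 \right)}\right) - 165\right) 295 = -46 + \left(\left(-35 + 0\right) - 165\right) 295 = -46 + \left(-35 - 165\right) 295 = -46 - 59000 = -59046$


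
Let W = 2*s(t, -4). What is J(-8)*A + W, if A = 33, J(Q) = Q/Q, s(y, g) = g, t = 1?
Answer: 25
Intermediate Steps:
W = -8 (W = 2*(-4) = -8)
J(Q) = 1
J(-8)*A + W = 1*33 - 8 = 33 - 8 = 25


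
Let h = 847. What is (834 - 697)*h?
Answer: 116039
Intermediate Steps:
(834 - 697)*h = (834 - 697)*847 = 137*847 = 116039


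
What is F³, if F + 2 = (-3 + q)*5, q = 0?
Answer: -4913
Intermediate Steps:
F = -17 (F = -2 + (-3 + 0)*5 = -2 - 3*5 = -2 - 15 = -17)
F³ = (-17)³ = -4913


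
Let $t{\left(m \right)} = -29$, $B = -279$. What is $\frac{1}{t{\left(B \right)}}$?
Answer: $- \frac{1}{29} \approx -0.034483$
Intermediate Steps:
$\frac{1}{t{\left(B \right)}} = \frac{1}{-29} = - \frac{1}{29}$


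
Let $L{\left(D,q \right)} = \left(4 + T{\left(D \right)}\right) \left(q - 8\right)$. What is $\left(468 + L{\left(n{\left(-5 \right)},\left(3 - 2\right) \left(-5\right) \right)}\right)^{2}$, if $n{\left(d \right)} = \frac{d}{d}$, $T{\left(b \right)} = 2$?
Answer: $152100$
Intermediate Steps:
$n{\left(d \right)} = 1$
$L{\left(D,q \right)} = -48 + 6 q$ ($L{\left(D,q \right)} = \left(4 + 2\right) \left(q - 8\right) = 6 \left(-8 + q\right) = -48 + 6 q$)
$\left(468 + L{\left(n{\left(-5 \right)},\left(3 - 2\right) \left(-5\right) \right)}\right)^{2} = \left(468 - \left(48 - 6 \left(3 - 2\right) \left(-5\right)\right)\right)^{2} = \left(468 - \left(48 - 6 \cdot 1 \left(-5\right)\right)\right)^{2} = \left(468 + \left(-48 + 6 \left(-5\right)\right)\right)^{2} = \left(468 - 78\right)^{2} = 390^{2} = 152100$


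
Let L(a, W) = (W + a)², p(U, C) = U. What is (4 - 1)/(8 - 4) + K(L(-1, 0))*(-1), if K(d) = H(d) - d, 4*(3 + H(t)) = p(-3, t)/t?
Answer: 11/2 ≈ 5.5000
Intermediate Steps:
H(t) = -3 - 3/(4*t) (H(t) = -3 + (-3/t)/4 = -3 - 3/(4*t))
K(d) = -3 - d - 3/(4*d) (K(d) = (-3 - 3/(4*d)) - d = -3 - d - 3/(4*d))
(4 - 1)/(8 - 4) + K(L(-1, 0))*(-1) = (4 - 1)/(8 - 4) + (-3 - (0 - 1)² - 3/(4*(0 - 1)²))*(-1) = 3/4 + (-3 - 1*(-1)² - 3/(4*((-1)²)))*(-1) = 3*(¼) + (-3 - 1*1 - ¾/1)*(-1) = ¾ + (-3 - 1 - ¾*1)*(-1) = ¾ + (-3 - 1 - ¾)*(-1) = ¾ - 19/4*(-1) = ¾ + 19/4 = 11/2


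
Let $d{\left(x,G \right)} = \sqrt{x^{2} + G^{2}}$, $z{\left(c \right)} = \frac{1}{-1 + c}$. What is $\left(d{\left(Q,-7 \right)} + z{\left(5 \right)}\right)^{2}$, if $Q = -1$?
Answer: $\frac{801}{16} + \frac{5 \sqrt{2}}{2} \approx 53.598$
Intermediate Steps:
$d{\left(x,G \right)} = \sqrt{G^{2} + x^{2}}$
$\left(d{\left(Q,-7 \right)} + z{\left(5 \right)}\right)^{2} = \left(\sqrt{\left(-7\right)^{2} + \left(-1\right)^{2}} + \frac{1}{-1 + 5}\right)^{2} = \left(\sqrt{49 + 1} + \frac{1}{4}\right)^{2} = \left(\sqrt{50} + \frac{1}{4}\right)^{2} = \left(5 \sqrt{2} + \frac{1}{4}\right)^{2} = \left(\frac{1}{4} + 5 \sqrt{2}\right)^{2}$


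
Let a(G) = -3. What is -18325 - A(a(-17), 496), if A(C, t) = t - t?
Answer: -18325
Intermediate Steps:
A(C, t) = 0
-18325 - A(a(-17), 496) = -18325 - 1*0 = -18325 + 0 = -18325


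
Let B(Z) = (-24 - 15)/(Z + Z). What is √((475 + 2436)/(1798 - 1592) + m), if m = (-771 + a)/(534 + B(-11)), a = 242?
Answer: √77492369984538/2428122 ≈ 3.6254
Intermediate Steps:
B(Z) = -39/(2*Z) (B(Z) = -39*1/(2*Z) = -39/(2*Z))
m = -11638/11787 (m = (-771 + 242)/(534 - 39/2/(-11)) = -529/(534 - 39/2*(-1/11)) = -529/(534 + 39/22) = -529/11787/22 = -529*22/11787 = -11638/11787 ≈ -0.98736)
√((475 + 2436)/(1798 - 1592) + m) = √((475 + 2436)/(1798 - 1592) - 11638/11787) = √(2911/206 - 11638/11787) = √(31914529/2428122) = √77492369984538/2428122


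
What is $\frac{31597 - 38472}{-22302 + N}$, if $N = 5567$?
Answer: $\frac{1375}{3347} \approx 0.41082$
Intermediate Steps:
$\frac{31597 - 38472}{-22302 + N} = \frac{31597 - 38472}{-22302 + 5567} = - \frac{6875}{-16735} = \left(-6875\right) \left(- \frac{1}{16735}\right) = \frac{1375}{3347}$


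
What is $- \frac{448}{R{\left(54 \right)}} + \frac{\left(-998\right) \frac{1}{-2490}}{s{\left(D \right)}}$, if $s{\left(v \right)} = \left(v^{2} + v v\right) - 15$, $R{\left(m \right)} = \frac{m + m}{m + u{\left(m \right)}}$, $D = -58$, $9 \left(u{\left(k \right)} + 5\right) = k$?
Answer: $- \frac{17161108709}{75219165} \approx -228.15$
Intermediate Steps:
$u{\left(k \right)} = -5 + \frac{k}{9}$
$R{\left(m \right)} = \frac{2 m}{-5 + \frac{10 m}{9}}$ ($R{\left(m \right)} = \frac{m + m}{m + \left(-5 + \frac{m}{9}\right)} = \frac{2 m}{-5 + \frac{10 m}{9}}$)
$s{\left(v \right)} = -15 + 2 v^{2}$ ($s{\left(v \right)} = \left(v^{2} + v^{2}\right) - 15 = 2 v^{2} - 15 = -15 + 2 v^{2}$)
$- \frac{448}{R{\left(54 \right)}} + \frac{\left(-998\right) \frac{1}{-2490}}{s{\left(D \right)}} = - \frac{448}{\frac{18}{5} \cdot 54 \frac{1}{-9 + 2 \cdot 54}} + \frac{\left(-998\right) \frac{1}{-2490}}{-15 + 2 \left(-58\right)^{2}} = - \frac{448}{\frac{18}{5} \cdot 54 \frac{1}{-9 + 108}} + \frac{\left(-998\right) \left(- \frac{1}{2490}\right)}{-15 + 2 \cdot 3364} = - \frac{448}{\frac{18}{5} \cdot 54 \cdot \frac{1}{99}} + \frac{499}{1245 \left(-15 + 6728\right)} = - \frac{448}{\frac{18}{5} \cdot 54 \cdot \frac{1}{99}} + \frac{499}{1245 \cdot 6713} = - \frac{448}{\frac{108}{55}} + \frac{499}{1245} \cdot \frac{1}{6713} = \left(-448\right) \frac{55}{108} + \frac{499}{8357685} = - \frac{6160}{27} + \frac{499}{8357685} = - \frac{17161108709}{75219165}$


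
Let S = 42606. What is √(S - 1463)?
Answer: √41143 ≈ 202.84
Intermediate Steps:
√(S - 1463) = √(42606 - 1463) = √41143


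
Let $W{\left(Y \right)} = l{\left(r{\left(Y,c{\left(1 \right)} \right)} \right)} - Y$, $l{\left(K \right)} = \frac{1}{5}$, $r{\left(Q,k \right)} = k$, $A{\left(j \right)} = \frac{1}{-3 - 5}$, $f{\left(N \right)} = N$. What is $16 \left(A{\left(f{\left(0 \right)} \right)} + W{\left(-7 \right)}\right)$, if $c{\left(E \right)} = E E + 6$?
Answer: $\frac{566}{5} \approx 113.2$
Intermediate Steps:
$A{\left(j \right)} = - \frac{1}{8}$ ($A{\left(j \right)} = \frac{1}{-8} = - \frac{1}{8}$)
$c{\left(E \right)} = 6 + E^{2}$ ($c{\left(E \right)} = E^{2} + 6 = 6 + E^{2}$)
$l{\left(K \right)} = \frac{1}{5}$
$W{\left(Y \right)} = \frac{1}{5} - Y$
$16 \left(A{\left(f{\left(0 \right)} \right)} + W{\left(-7 \right)}\right) = 16 \left(- \frac{1}{8} + \left(\frac{1}{5} - -7\right)\right) = 16 \left(- \frac{1}{8} + \left(\frac{1}{5} + 7\right)\right) = 16 \left(- \frac{1}{8} + \frac{36}{5}\right) = 16 \cdot \frac{283}{40} = \frac{566}{5}$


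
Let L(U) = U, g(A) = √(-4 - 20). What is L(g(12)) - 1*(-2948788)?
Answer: 2948788 + 2*I*√6 ≈ 2.9488e+6 + 4.899*I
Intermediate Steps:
g(A) = 2*I*√6 (g(A) = √(-24) = 2*I*√6)
L(g(12)) - 1*(-2948788) = 2*I*√6 - 1*(-2948788) = 2*I*√6 + 2948788 = 2948788 + 2*I*√6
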